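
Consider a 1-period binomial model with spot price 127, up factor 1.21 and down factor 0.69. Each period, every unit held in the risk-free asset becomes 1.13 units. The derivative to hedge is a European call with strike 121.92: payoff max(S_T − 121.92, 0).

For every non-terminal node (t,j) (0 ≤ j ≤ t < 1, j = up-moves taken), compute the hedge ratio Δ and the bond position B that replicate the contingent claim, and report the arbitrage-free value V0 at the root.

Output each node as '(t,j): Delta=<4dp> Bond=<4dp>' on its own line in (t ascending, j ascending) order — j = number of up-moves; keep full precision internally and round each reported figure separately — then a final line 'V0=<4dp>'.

Under the risk-neutral measure, an up-move has probability p* = (R−d)/(u−d) = 0.8462 and values discount at R = 1.13.
Payoff layer (t=1): V(1,0)=0.0000, V(1,1)=31.7500
  t=0,j=0: stock 127.0000 → up 153.6700 (V=31.7500), down 87.6300 (V=0.0000). Price 23.7747; hedge Δ=0.4808, bond B=-37.2830.
Check: Δ(0,0)·S0 + B(0,0) = 23.7747 = V0.

(0,0): Delta=0.4808 Bond=-37.2830
V0=23.7747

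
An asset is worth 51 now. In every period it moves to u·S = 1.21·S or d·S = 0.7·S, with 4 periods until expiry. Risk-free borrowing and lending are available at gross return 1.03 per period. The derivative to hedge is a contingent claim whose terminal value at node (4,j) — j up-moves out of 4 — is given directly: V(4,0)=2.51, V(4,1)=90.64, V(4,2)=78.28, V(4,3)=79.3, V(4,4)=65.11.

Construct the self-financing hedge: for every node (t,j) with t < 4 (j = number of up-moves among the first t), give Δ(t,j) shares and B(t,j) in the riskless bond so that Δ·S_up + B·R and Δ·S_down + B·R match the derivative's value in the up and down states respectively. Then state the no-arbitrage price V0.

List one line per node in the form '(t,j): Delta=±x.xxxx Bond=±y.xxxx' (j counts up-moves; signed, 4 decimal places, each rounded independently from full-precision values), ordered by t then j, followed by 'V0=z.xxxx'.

The replicating-portfolio and risk-neutral prices coincide; use p* = (1.03−0.7)/(1.21−0.7) = 0.6471 for the latter.
Payoff layer (t=4): V(4,0)=2.5100, V(4,1)=90.6400, V(4,2)=78.2800, V(4,3)=79.3000, V(4,4)=65.1100
Node (3,0) S=17.4930: V=(p*·90.6400+(1−p*)·2.5100)/1.03=57.8013; Δ=(90.6400−2.5100)/(21.1665−12.2451)=9.8785; B=V−Δ·S=-115.0027
Node (3,1) S=30.2379: V=(p*·78.2800+(1−p*)·90.6400)/1.03=80.2353; Δ=(78.2800−90.6400)/(36.5879−21.1665)=-0.8015; B=V−Δ·S=104.4706
Node (3,2) S=52.2684: V=(p*·79.3000+(1−p*)·78.2800)/1.03=76.6408; Δ=(79.3000−78.2800)/(63.2447−36.5879)=0.0383; B=V−Δ·S=74.6408
Node (3,3) S=90.3496: V=(p*·65.1100+(1−p*)·79.3000)/1.03=68.0760; Δ=(65.1100−79.3000)/(109.3230−63.2447)=-0.3080; B=V−Δ·S=95.8995
Node (2,0) S=24.9900: V=(p*·80.2353+(1−p*)·57.8013)/1.03=70.2111; Δ=(80.2353−57.8013)/(30.2379−17.4930)=1.7602; B=V−Δ·S=26.2228
Node (2,1) S=43.1970: V=(p*·76.6408+(1−p*)·80.2353)/1.03=75.6402; Δ=(76.6408−80.2353)/(52.2684−30.2379)=-0.1632; B=V−Δ·S=82.6883
Node (2,2) S=74.6691: V=(p*·68.0760+(1−p*)·76.6408)/1.03=69.0280; Δ=(68.0760−76.6408)/(90.3496−52.2684)=-0.2249; B=V−Δ·S=85.8218
Node (1,0) S=35.7000: V=(p*·75.6402+(1−p*)·70.2111)/1.03=71.5767; Δ=(75.6402−70.2111)/(43.1970−24.9900)=0.2982; B=V−Δ·S=60.9313
Node (1,1) S=61.7100: V=(p*·69.0280+(1−p*)·75.6402)/1.03=69.2832; Δ=(69.0280−75.6402)/(74.6691−43.1970)=-0.2101; B=V−Δ·S=82.2484
Node (0,0) S=51.0000: V=(p*·69.2832+(1−p*)·71.5767)/1.03=68.0512; Δ=(69.2832−71.5767)/(61.7100−35.7000)=-0.0882; B=V−Δ·S=72.5483
Self-financing check: at every node Δ·S+B equals the discounted successor values.

(0,0): Delta=-0.0882 Bond=72.5483
(1,0): Delta=0.2982 Bond=60.9313
(1,1): Delta=-0.2101 Bond=82.2484
(2,0): Delta=1.7602 Bond=26.2228
(2,1): Delta=-0.1632 Bond=82.6883
(2,2): Delta=-0.2249 Bond=85.8218
(3,0): Delta=9.8785 Bond=-115.0027
(3,1): Delta=-0.8015 Bond=104.4706
(3,2): Delta=0.0383 Bond=74.6408
(3,3): Delta=-0.3080 Bond=95.8995
V0=68.0512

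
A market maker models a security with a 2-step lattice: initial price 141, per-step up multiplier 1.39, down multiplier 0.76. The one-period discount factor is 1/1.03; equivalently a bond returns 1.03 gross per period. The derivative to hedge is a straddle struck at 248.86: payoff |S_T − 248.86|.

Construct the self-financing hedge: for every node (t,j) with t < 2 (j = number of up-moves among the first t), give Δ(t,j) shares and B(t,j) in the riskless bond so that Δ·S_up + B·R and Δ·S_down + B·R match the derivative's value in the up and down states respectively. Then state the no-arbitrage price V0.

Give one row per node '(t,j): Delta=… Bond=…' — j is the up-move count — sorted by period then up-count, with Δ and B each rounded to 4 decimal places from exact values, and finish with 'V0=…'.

(0,0): Delta=-0.7792 Bond=211.6056
(1,0): Delta=-1.0000 Bond=241.6117
(1,1): Delta=-0.6183 Bond=186.4098
V0=101.7344

Risk-neutral probability p* = (R−d)/(u−d) = (1.03−0.76)/(1.39−0.76) = 0.4286.
Terminal payoffs: V(2,0)=167.4184, V(2,1)=99.9076, V(2,2)=23.5661
Node (1,0) S=107.1600: V=(p*·99.9076+(1−p*)·167.4184)/1.03=134.4517; Δ=(99.9076−167.4184)/(148.9524−81.4416)=-1.0000; B=V−Δ·S=241.6117
Node (1,1) S=195.9900: V=(p*·23.5661+(1−p*)·99.9076)/1.03=65.2328; Δ=(23.5661−99.9076)/(272.4261−148.9524)=-0.6183; B=V−Δ·S=186.4098
Node (0,0) S=141.0000: V=(p*·65.2328+(1−p*)·134.4517)/1.03=101.7344; Δ=(65.2328−134.4517)/(195.9900−107.1600)=-0.7792; B=V−Δ·S=211.6056
The time-0 hedge costs 101.7344, which is the no-arbitrage price.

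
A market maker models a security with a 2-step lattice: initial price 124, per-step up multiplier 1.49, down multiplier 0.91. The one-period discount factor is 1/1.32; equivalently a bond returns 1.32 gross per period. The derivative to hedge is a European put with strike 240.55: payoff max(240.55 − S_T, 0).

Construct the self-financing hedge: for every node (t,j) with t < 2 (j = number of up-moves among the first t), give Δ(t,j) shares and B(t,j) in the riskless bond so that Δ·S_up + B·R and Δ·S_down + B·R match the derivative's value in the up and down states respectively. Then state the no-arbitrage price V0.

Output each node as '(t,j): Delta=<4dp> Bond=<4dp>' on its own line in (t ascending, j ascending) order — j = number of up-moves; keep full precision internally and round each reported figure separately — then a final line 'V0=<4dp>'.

(0,0): Delta=-0.7413 Bond=115.9420
(1,0): Delta=-1.0000 Bond=182.2348
(1,1): Delta=-0.6758 Bond=140.9397
V0=24.0205

Under the risk-neutral measure, an up-move has probability p* = (R−d)/(u−d) = 0.7069 and values discount at R = 1.32.
Terminal payoffs: V(2,0)=137.8656, V(2,1)=72.4184, V(2,2)=0.0000
Node (1,0) S=112.8400: V=(p*·72.4184+(1−p*)·137.8656)/1.32=69.3948; Δ=(72.4184−137.8656)/(168.1316−102.6844)=-1.0000; B=V−Δ·S=182.2348
Node (1,1) S=184.7600: V=(p*·0.0000+(1−p*)·72.4184)/1.32=16.0804; Δ=(0.0000−72.4184)/(275.2924−168.1316)=-0.6758; B=V−Δ·S=140.9397
Node (0,0) S=124.0000: V=(p*·16.0804+(1−p*)·69.3948)/1.32=24.0205; Δ=(16.0804−69.3948)/(184.7600−112.8400)=-0.7413; B=V−Δ·S=115.9420
Each (Δ,B) replicates both successor values, so the strategy is self-financing and V0 is arbitrage-free.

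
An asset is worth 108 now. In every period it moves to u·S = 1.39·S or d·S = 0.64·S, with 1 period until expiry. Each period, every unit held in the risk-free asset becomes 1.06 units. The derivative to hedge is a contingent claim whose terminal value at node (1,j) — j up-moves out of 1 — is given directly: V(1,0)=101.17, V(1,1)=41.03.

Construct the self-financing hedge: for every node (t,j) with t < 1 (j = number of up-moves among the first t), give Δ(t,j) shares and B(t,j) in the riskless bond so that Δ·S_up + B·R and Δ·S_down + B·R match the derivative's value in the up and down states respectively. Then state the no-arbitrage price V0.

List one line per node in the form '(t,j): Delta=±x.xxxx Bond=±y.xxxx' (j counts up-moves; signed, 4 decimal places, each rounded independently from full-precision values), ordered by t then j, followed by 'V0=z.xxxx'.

The replicating-portfolio and risk-neutral prices coincide; use p* = (1.06−0.64)/(1.39−0.64) = 0.5600 for the latter.
Terminal payoffs: V(1,0)=101.1700, V(1,1)=41.0300
(0,0): S=108.0000. Δ = (V_up−V_dn)/(S_up−S_dn) = (41.0300−101.1700)/(150.1200−69.1200) = -0.7425. V = [p*·41.0300 + (1−p*)·101.1700]/1.06 = 63.6713. B = V − Δ·S = 143.8580.
Each (Δ,B) replicates both successor values, so the strategy is self-financing and V0 is arbitrage-free.

(0,0): Delta=-0.7425 Bond=143.8580
V0=63.6713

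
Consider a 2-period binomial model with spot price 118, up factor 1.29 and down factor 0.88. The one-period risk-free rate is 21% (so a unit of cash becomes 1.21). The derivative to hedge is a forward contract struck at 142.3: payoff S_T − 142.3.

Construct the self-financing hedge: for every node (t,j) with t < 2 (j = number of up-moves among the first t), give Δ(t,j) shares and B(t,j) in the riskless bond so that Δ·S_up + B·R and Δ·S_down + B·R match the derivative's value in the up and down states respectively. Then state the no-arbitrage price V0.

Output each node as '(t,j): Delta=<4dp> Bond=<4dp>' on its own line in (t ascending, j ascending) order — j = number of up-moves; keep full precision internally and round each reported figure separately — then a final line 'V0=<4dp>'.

(0,0): Delta=1.0000 Bond=-97.1928
(1,0): Delta=1.0000 Bond=-117.6033
(1,1): Delta=1.0000 Bond=-117.6033
V0=20.8072

Under the risk-neutral measure, an up-move has probability p* = (R−d)/(u−d) = 0.8049 and values discount at R = 1.21.
Terminal payoffs: V(2,0)=-50.9208, V(2,1)=-8.3464, V(2,2)=54.0638
  t=1,j=0: stock 103.8400 → up 133.9536 (V=-8.3464), down 91.3792 (V=-50.9208). Price -13.7633; hedge Δ=1.0000, bond B=-117.6033.
  t=1,j=1: stock 152.2200 → up 196.3638 (V=54.0638), down 133.9536 (V=-8.3464). Price 34.6167; hedge Δ=1.0000, bond B=-117.6033.
  t=0,j=0: stock 118.0000 → up 152.2200 (V=34.6167), down 103.8400 (V=-13.7633). Price 20.8072; hedge Δ=1.0000, bond B=-97.1928.
Self-financing check: at every node Δ·S+B equals the discounted successor values.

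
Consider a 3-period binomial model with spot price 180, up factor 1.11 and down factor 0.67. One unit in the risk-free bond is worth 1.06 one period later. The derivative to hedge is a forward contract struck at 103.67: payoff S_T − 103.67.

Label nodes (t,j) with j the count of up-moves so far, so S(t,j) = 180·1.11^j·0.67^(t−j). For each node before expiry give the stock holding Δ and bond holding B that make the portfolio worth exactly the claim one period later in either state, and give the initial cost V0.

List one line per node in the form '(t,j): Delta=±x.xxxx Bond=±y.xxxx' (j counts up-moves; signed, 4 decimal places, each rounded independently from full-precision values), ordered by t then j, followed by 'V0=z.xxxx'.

Since d<R<u, set p* = (R−d)/(u−d) = 0.8864; price each node as the discounted p*-expectation of its children.
Terminal payoffs: V(3,0)=-49.5327, V(3,1)=-13.9798, V(3,2)=44.9213, V(3,3)=142.5036
  t=2,j=0: stock 80.8020 → up 89.6902 (V=-13.9798), down 54.1373 (V=-49.5327). Price -16.9999; hedge Δ=1.0000, bond B=-97.8019.
  t=2,j=1: stock 133.8660 → up 148.5913 (V=44.9213), down 89.6902 (V=-13.9798). Price 36.0641; hedge Δ=1.0000, bond B=-97.8019.
  t=2,j=2: stock 221.7780 → up 246.1736 (V=142.5036), down 148.5913 (V=44.9213). Price 123.9761; hedge Δ=1.0000, bond B=-97.8019.
  t=1,j=0: stock 120.6000 → up 133.8660 (V=36.0641), down 80.8020 (V=-16.9999). Price 28.3341; hedge Δ=1.0000, bond B=-92.2659.
  t=1,j=1: stock 199.8000 → up 221.7780 (V=123.9761), down 133.8660 (V=36.0641). Price 107.5341; hedge Δ=1.0000, bond B=-92.2659.
  t=0,j=0: stock 180.0000 → up 199.8000 (V=107.5341), down 120.6000 (V=28.3341). Price 92.9567; hedge Δ=1.0000, bond B=-87.0433.
Root portfolio cost Δ·180+B reproduces V0=92.9567.

(0,0): Delta=1.0000 Bond=-87.0433
(1,0): Delta=1.0000 Bond=-92.2659
(1,1): Delta=1.0000 Bond=-92.2659
(2,0): Delta=1.0000 Bond=-97.8019
(2,1): Delta=1.0000 Bond=-97.8019
(2,2): Delta=1.0000 Bond=-97.8019
V0=92.9567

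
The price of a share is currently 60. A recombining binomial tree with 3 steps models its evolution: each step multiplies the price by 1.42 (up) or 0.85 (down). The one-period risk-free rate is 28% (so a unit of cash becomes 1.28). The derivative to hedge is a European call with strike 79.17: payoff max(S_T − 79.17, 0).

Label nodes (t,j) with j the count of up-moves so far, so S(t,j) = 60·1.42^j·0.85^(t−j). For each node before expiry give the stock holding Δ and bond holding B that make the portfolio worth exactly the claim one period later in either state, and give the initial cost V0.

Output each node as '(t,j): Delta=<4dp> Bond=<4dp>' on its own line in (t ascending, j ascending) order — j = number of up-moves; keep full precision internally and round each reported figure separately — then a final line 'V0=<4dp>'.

(0,0): Delta=0.8569 Bond=-27.7204
(1,0): Delta=0.4798 Bond=-16.2499
(1,1): Delta=0.9304 Bond=-41.7437
(2,0): Delta=0.0000 Bond=0.0000
(2,1): Delta=0.5733 Bond=-27.5719
(2,2): Delta=1.0000 Bond=-61.8516
V0=23.6945

Under the risk-neutral measure, an up-move has probability p* = (R−d)/(u−d) = 0.7544 and values discount at R = 1.28.
Payoff layer (t=3): V(3,0)=0.0000, V(3,1)=0.0000, V(3,2)=23.6664, V(3,3)=92.6273
(2,0): S=43.3500. Δ = (V_up−V_dn)/(S_up−S_dn) = (0.0000−0.0000)/(61.5570−36.8475) = 0.0000. V = [p*·0.0000 + (1−p*)·0.0000]/1.28 = 0.0000. B = V − Δ·S = 0.0000.
(2,1): S=72.4200. Δ = (V_up−V_dn)/(S_up−S_dn) = (23.6664−0.0000)/(102.8364−61.5570) = 0.5733. V = [p*·23.6664 + (1−p*)·0.0000]/1.28 = 13.9481. B = V − Δ·S = -27.5719.
(2,2): S=120.9840. Δ = (V_up−V_dn)/(S_up−S_dn) = (92.6273−23.6664)/(171.7973−102.8364) = 1.0000. V = [p*·92.6273 + (1−p*)·23.6664]/1.28 = 59.1324. B = V − Δ·S = -61.8516.
(1,0): S=51.0000. Δ = (V_up−V_dn)/(S_up−S_dn) = (13.9481−0.0000)/(72.4200−43.3500) = 0.4798. V = [p*·13.9481 + (1−p*)·0.0000]/1.28 = 8.2205. B = V − Δ·S = -16.2499.
(1,1): S=85.2000. Δ = (V_up−V_dn)/(S_up−S_dn) = (59.1324−13.9481)/(120.9840−72.4200) = 0.9304. V = [p*·59.1324 + (1−p*)·13.9481]/1.28 = 37.5270. B = V − Δ·S = -41.7437.
(0,0): S=60.0000. Δ = (V_up−V_dn)/(S_up−S_dn) = (37.5270−8.2205)/(85.2000−51.0000) = 0.8569. V = [p*·37.5270 + (1−p*)·8.2205]/1.28 = 23.6945. B = V − Δ·S = -27.7204.
Self-financing check: at every node Δ·S+B equals the discounted successor values.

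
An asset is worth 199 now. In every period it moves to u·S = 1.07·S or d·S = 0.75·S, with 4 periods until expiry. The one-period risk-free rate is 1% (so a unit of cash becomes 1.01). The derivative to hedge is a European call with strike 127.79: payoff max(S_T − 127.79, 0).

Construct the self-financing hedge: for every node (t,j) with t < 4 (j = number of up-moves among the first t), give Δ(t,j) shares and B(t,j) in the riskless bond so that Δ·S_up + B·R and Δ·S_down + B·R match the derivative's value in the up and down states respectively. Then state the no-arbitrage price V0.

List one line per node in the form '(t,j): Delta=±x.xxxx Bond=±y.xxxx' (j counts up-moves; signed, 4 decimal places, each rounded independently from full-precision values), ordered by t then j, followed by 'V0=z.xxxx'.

(0,0): Delta=0.9477 Bond=-111.5416
(1,0): Delta=0.7432 Bond=-82.1349
(1,1): Delta=0.9808 Bond=-119.7006
(2,0): Delta=0.0082 Bond=-0.6856
(2,1): Delta=0.8621 Bond=-101.9417
(2,2): Delta=1.0000 Bond=-125.2720
(3,0): Delta=0.0000 Bond=0.0000
(3,1): Delta=0.0096 Bond=-0.8522
(3,2): Delta=1.0000 Bond=-126.5248
(3,3): Delta=1.0000 Bond=-126.5248
V0=77.0548

Since d<R<u, set p* = (R−d)/(u−d) = 0.8125; price each node as the discounted p*-expectation of its children.
At expiry t=4: V(4,0)=0.0000, V(4,1)=0.0000, V(4,2)=0.3672, V(4,3)=55.0477, V(4,4)=133.0584
  t=3,j=0: stock 83.9531 → up 89.8298 (V=0.0000), down 62.9648 (V=0.0000). Price 0.0000; hedge Δ=0.0000, bond B=0.0000.
  t=3,j=1: stock 119.7731 → up 128.1572 (V=0.3672), down 89.8298 (V=0.0000). Price 0.2954; hedge Δ=0.0096, bond B=-0.8522.
  t=3,j=2: stock 170.8763 → up 182.8377 (V=55.0477), down 128.1572 (V=0.3672). Price 44.3516; hedge Δ=1.0000, bond B=-126.5248.
  t=3,j=3: stock 243.7836 → up 260.8484 (V=133.0584), down 182.8377 (V=55.0477). Price 117.2588; hedge Δ=1.0000, bond B=-126.5248.
  t=2,j=0: stock 111.9375 → up 119.7731 (V=0.2954), down 83.9531 (V=0.0000). Price 0.2377; hedge Δ=0.0082, bond B=-0.6856.
  t=2,j=1: stock 159.6975 → up 170.8763 (V=44.3516), down 119.7731 (V=0.2954). Price 35.7337; hedge Δ=0.8621, bond B=-101.9417.
  t=2,j=2: stock 227.8351 → up 243.7836 (V=117.2588), down 170.8763 (V=44.3516). Price 102.5631; hedge Δ=1.0000, bond B=-125.2720.
  t=1,j=0: stock 149.2500 → up 159.6975 (V=35.7337), down 111.9375 (V=0.2377). Price 28.7903; hedge Δ=0.7432, bond B=-82.1349.
  t=1,j=1: stock 212.9300 → up 227.8351 (V=102.5631), down 159.6975 (V=35.7337). Price 89.1412; hedge Δ=0.9808, bond B=-119.7006.
  t=0,j=0: stock 199.0000 → up 212.9300 (V=89.1412), down 149.2500 (V=28.7903). Price 77.0548; hedge Δ=0.9477, bond B=-111.5416.
The time-0 hedge costs 77.0548, which is the no-arbitrage price.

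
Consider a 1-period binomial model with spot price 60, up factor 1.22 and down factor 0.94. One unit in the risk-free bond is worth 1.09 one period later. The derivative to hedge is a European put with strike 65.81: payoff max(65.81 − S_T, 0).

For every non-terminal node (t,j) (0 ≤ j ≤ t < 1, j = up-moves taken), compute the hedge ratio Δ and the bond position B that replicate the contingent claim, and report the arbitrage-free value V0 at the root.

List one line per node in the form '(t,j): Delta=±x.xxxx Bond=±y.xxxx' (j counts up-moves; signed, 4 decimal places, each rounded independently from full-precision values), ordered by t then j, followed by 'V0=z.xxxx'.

(0,0): Delta=-0.5601 Bond=37.6153
V0=4.0082

The replicating-portfolio and risk-neutral prices coincide; use p* = (1.09−0.94)/(1.22−0.94) = 0.5357 for the latter.
Payoff layer (t=1): V(1,0)=9.4100, V(1,1)=0.0000
  t=0,j=0: stock 60.0000 → up 73.2000 (V=0.0000), down 56.4000 (V=9.4100). Price 4.0082; hedge Δ=-0.5601, bond B=37.6153.
Root portfolio cost Δ·60+B reproduces V0=4.0082.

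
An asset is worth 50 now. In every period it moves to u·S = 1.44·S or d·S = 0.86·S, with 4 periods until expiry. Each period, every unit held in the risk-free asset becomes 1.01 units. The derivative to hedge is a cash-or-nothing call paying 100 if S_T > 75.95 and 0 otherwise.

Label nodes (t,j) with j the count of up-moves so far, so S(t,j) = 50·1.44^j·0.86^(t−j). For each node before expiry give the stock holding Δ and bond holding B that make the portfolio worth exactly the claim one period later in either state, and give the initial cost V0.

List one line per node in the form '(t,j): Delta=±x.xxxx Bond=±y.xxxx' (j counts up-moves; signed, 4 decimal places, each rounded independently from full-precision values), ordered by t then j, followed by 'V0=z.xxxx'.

(0,0): Delta=1.4273 Bond=-44.8067
(1,0): Delta=1.5073 Bond=-48.6957
(1,1): Delta=1.2903 Bond=-35.3908
(2,0): Delta=1.1938 Bond=-37.5916
(2,1): Delta=2.0439 Bond=-82.4101
(2,2): Delta=0.0000 Bond=98.0296
(3,0): Delta=0.0000 Bond=0.0000
(3,1): Delta=3.2377 Bond=-146.8078
(3,2): Delta=0.0000 Bond=99.0099
(3,3): Delta=0.0000 Bond=99.0099
V0=26.5564

Since d<R<u, set p* = (R−d)/(u−d) = 0.2586; price each node as the discounted p*-expectation of its children.
Terminal payoffs: V(4,0)=0.0000, V(4,1)=0.0000, V(4,2)=100.0000, V(4,3)=100.0000, V(4,4)=100.0000
(3,0): S=31.8028. Δ = (V_up−V_dn)/(S_up−S_dn) = (0.0000−0.0000)/(45.7960−27.3504) = 0.0000. V = [p*·0.0000 + (1−p*)·0.0000]/1.01 = 0.0000. B = V − Δ·S = 0.0000.
(3,1): S=53.2512. Δ = (V_up−V_dn)/(S_up−S_dn) = (100.0000−0.0000)/(76.6817−45.7960) = 3.2377. V = [p*·100.0000 + (1−p*)·0.0000]/1.01 = 25.6060. B = V − Δ·S = -146.8078.
(3,2): S=89.1648. Δ = (V_up−V_dn)/(S_up−S_dn) = (100.0000−100.0000)/(128.3973−76.6817) = 0.0000. V = [p*·100.0000 + (1−p*)·100.0000]/1.01 = 99.0099. B = V − Δ·S = 99.0099.
(3,3): S=149.2992. Δ = (V_up−V_dn)/(S_up−S_dn) = (100.0000−100.0000)/(214.9908−128.3973) = 0.0000. V = [p*·100.0000 + (1−p*)·100.0000]/1.01 = 99.0099. B = V − Δ·S = 99.0099.
(2,0): S=36.9800. Δ = (V_up−V_dn)/(S_up−S_dn) = (25.6060−0.0000)/(53.2512−31.8028) = 1.1938. V = [p*·25.6060 + (1−p*)·0.0000]/1.01 = 6.5567. B = V − Δ·S = -37.5916.
(2,1): S=61.9200. Δ = (V_up−V_dn)/(S_up−S_dn) = (99.0099−25.6060)/(89.1648−53.2512) = 2.0439. V = [p*·99.0099 + (1−p*)·25.6060]/1.01 = 44.1483. B = V − Δ·S = -82.4101.
(2,2): S=103.6800. Δ = (V_up−V_dn)/(S_up−S_dn) = (99.0099−99.0099)/(149.2992−89.1648) = 0.0000. V = [p*·99.0099 + (1−p*)·99.0099]/1.01 = 98.0296. B = V − Δ·S = 98.0296.
(1,0): S=43.0000. Δ = (V_up−V_dn)/(S_up−S_dn) = (44.1483−6.5567)/(61.9200−36.9800) = 1.5073. V = [p*·44.1483 + (1−p*)·6.5567]/1.01 = 16.1175. B = V − Δ·S = -48.6957.
(1,1): S=72.0000. Δ = (V_up−V_dn)/(S_up−S_dn) = (98.0296−44.1483)/(103.6800−61.9200) = 1.2903. V = [p*·98.0296 + (1−p*)·44.1483]/1.01 = 57.5080. B = V − Δ·S = -35.3908.
(0,0): S=50.0000. Δ = (V_up−V_dn)/(S_up−S_dn) = (57.5080−16.1175)/(72.0000−43.0000) = 1.4273. V = [p*·57.5080 + (1−p*)·16.1175]/1.01 = 26.5564. B = V − Δ·S = -44.8067.
Each (Δ,B) replicates both successor values, so the strategy is self-financing and V0 is arbitrage-free.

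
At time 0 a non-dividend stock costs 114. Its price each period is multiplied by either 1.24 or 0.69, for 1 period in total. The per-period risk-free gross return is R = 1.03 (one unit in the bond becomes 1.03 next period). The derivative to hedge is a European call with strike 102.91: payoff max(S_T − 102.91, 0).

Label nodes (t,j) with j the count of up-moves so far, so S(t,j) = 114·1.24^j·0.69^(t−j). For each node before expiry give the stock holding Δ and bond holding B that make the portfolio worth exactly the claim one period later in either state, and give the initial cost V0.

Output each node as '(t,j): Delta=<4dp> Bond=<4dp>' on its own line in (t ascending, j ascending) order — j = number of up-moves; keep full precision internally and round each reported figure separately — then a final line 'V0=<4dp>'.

Since d<R<u, set p* = (R−d)/(u−d) = 0.6182; price each node as the discounted p*-expectation of its children.
At expiry t=1: V(1,0)=0.0000, V(1,1)=38.4500
Node (0,0) S=114.0000: V=(p*·38.4500+(1−p*)·0.0000)/1.03=23.0768; Δ=(38.4500−0.0000)/(141.3600−78.6600)=0.6132; B=V−Δ·S=-46.8323
Check: Δ(0,0)·S0 + B(0,0) = 23.0768 = V0.

(0,0): Delta=0.6132 Bond=-46.8323
V0=23.0768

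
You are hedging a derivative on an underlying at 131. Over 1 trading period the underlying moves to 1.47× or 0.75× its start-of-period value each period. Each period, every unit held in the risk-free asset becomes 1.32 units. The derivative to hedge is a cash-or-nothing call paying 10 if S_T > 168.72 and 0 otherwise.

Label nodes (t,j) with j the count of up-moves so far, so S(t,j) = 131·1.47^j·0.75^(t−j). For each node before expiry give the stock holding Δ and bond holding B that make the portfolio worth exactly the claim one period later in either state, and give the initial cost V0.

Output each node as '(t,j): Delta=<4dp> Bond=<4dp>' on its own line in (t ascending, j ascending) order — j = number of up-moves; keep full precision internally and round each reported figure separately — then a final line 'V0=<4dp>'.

Since d<R<u, set p* = (R−d)/(u−d) = 0.7917; price each node as the discounted p*-expectation of its children.
At expiry t=1: V(1,0)=0.0000, V(1,1)=10.0000
Node (0,0) S=131.0000: V=(p*·10.0000+(1−p*)·0.0000)/1.32=5.9975; Δ=(10.0000−0.0000)/(192.5700−98.2500)=0.1060; B=V−Δ·S=-7.8914
The time-0 hedge costs 5.9975, which is the no-arbitrage price.

(0,0): Delta=0.1060 Bond=-7.8914
V0=5.9975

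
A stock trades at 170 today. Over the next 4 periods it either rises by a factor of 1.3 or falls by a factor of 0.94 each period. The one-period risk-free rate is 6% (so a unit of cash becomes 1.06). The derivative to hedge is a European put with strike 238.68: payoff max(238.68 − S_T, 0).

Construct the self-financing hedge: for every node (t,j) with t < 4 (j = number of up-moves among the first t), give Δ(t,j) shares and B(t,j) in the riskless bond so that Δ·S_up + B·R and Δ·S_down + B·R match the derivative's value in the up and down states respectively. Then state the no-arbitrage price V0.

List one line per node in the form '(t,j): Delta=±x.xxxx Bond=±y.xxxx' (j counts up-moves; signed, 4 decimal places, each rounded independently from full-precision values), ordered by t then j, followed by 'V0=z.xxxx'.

(0,0): Delta=-0.5427 Bond=126.0900
(1,0): Delta=-0.7285 Bond=163.3443
(1,1): Delta=-0.2740 Bond=74.2775
(2,0): Delta=-0.9117 Bond=200.6669
(2,1): Delta=-0.4636 Bond=118.1012
(2,2): Delta=0.0000 Bond=0.0000
(3,0): Delta=-1.0000 Bond=225.1698
(3,1): Delta=-0.7841 Bond=187.7810
(3,2): Delta=0.0000 Bond=0.0000
(3,3): Delta=0.0000 Bond=0.0000
V0=33.8264

Since d<R<u, set p* = (R−d)/(u−d) = 0.3333; price each node as the discounted p*-expectation of its children.
Payoff layer (t=4): V(4,0)=105.9527, V(4,1)=55.1209, V(4,2)=0.0000, V(4,3)=0.0000, V(4,4)=0.0000
(3,0): S=141.1993. Δ = (V_up−V_dn)/(S_up−S_dn) = (55.1209−105.9527)/(183.5591−132.7273) = -1.0000. V = [p*·55.1209 + (1−p*)·105.9527]/1.06 = 83.9705. B = V − Δ·S = 225.1698.
(3,1): S=195.2756. Δ = (V_up−V_dn)/(S_up−S_dn) = (0.0000−55.1209)/(253.8583−183.5591) = -0.7841. V = [p*·0.0000 + (1−p*)·55.1209]/1.06 = 34.6673. B = V − Δ·S = 187.7810.
(3,2): S=270.0620. Δ = (V_up−V_dn)/(S_up−S_dn) = (0.0000−0.0000)/(351.0806−253.8583) = 0.0000. V = [p*·0.0000 + (1−p*)·0.0000]/1.06 = 0.0000. B = V − Δ·S = 0.0000.
(3,3): S=373.4900. Δ = (V_up−V_dn)/(S_up−S_dn) = (0.0000−0.0000)/(485.5370−351.0806) = 0.0000. V = [p*·0.0000 + (1−p*)·0.0000]/1.06 = 0.0000. B = V − Δ·S = 0.0000.
(2,0): S=150.2120. Δ = (V_up−V_dn)/(S_up−S_dn) = (34.6673−83.9705)/(195.2756−141.1993) = -0.9117. V = [p*·34.6673 + (1−p*)·83.9705]/1.06 = 63.7133. B = V − Δ·S = 200.6669.
(2,1): S=207.7400. Δ = (V_up−V_dn)/(S_up−S_dn) = (0.0000−34.6673)/(270.0620−195.2756) = -0.4636. V = [p*·0.0000 + (1−p*)·34.6673]/1.06 = 21.8033. B = V − Δ·S = 118.1012.
(2,2): S=287.3000. Δ = (V_up−V_dn)/(S_up−S_dn) = (0.0000−0.0000)/(373.4900−270.0620) = 0.0000. V = [p*·0.0000 + (1−p*)·0.0000]/1.06 = 0.0000. B = V − Δ·S = 0.0000.
(1,0): S=159.8000. Δ = (V_up−V_dn)/(S_up−S_dn) = (21.8033−63.7133)/(207.7400−150.2120) = -0.7285. V = [p*·21.8033 + (1−p*)·63.7133]/1.06 = 46.9276. B = V − Δ·S = 163.3443.
(1,1): S=221.0000. Δ = (V_up−V_dn)/(S_up−S_dn) = (0.0000−21.8033)/(287.3000−207.7400) = -0.2740. V = [p*·0.0000 + (1−p*)·21.8033]/1.06 = 13.7128. B = V − Δ·S = 74.2775.
(0,0): S=170.0000. Δ = (V_up−V_dn)/(S_up−S_dn) = (13.7128−46.9276)/(221.0000−159.8000) = -0.5427. V = [p*·13.7128 + (1−p*)·46.9276]/1.06 = 33.8264. B = V − Δ·S = 126.0900.
Root portfolio cost Δ·170+B reproduces V0=33.8264.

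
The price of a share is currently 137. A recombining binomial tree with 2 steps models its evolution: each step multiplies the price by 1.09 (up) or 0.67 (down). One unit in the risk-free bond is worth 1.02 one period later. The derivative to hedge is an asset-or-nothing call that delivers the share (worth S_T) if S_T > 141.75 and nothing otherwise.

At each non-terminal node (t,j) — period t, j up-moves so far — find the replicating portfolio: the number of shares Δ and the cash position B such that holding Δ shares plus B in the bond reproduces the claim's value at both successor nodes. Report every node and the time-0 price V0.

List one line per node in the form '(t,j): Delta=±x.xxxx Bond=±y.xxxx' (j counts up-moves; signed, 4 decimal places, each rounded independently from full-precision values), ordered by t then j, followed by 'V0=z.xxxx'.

(0,0): Delta=2.3111 Bond=-207.9780
(1,0): Delta=0.0000 Bond=0.0000
(1,1): Delta=2.5952 Bond=-254.5651
V0=108.6452

Under the risk-neutral measure, an up-move has probability p* = (R−d)/(u−d) = 0.8333 and values discount at R = 1.02.
Payoff layer (t=2): V(2,0)=0.0000, V(2,1)=0.0000, V(2,2)=162.7697
Node (1,0) S=91.7900: V=(p*·0.0000+(1−p*)·0.0000)/1.02=0.0000; Δ=(0.0000−0.0000)/(100.0511−61.4993)=0.0000; B=V−Δ·S=0.0000
Node (1,1) S=149.3300: V=(p*·162.7697+(1−p*)·0.0000)/1.02=132.9818; Δ=(162.7697−0.0000)/(162.7697−100.0511)=2.5952; B=V−Δ·S=-254.5651
Node (0,0) S=137.0000: V=(p*·132.9818+(1−p*)·0.0000)/1.02=108.6452; Δ=(132.9818−0.0000)/(149.3300−91.7900)=2.3111; B=V−Δ·S=-207.9780
Root portfolio cost Δ·137+B reproduces V0=108.6452.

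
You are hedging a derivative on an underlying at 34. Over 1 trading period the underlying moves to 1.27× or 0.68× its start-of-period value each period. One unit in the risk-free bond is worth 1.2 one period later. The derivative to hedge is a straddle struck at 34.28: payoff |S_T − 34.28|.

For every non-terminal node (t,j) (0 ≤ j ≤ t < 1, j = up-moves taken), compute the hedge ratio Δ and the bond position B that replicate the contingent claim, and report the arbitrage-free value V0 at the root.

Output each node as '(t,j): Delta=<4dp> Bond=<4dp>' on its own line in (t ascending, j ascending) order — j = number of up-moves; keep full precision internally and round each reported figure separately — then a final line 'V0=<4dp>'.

(0,0): Delta=-0.1127 Bond=11.4706
V0=7.6401

Under the risk-neutral measure, an up-move has probability p* = (R−d)/(u−d) = 0.8814 and values discount at R = 1.2.
Terminal values V(1,·): V(1,0)=11.1600, V(1,1)=8.9000
  t=0,j=0: stock 34.0000 → up 43.1800 (V=8.9000), down 23.1200 (V=11.1600). Price 7.6401; hedge Δ=-0.1127, bond B=11.4706.
Self-financing check: at every node Δ·S+B equals the discounted successor values.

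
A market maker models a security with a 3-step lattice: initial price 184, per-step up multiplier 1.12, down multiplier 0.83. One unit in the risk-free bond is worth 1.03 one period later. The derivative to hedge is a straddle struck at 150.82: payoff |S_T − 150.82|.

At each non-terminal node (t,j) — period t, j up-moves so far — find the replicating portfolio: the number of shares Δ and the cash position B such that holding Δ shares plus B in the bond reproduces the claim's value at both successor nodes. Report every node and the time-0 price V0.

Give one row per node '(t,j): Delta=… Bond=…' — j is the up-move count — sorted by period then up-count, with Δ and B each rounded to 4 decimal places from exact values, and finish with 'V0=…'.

(0,0): Delta=0.7411 Bond=-84.6517
(1,0): Delta=0.2322 Bond=-9.4785
(1,1): Delta=0.9107 Bond=-122.1620
(2,0): Delta=-1.0000 Bond=146.4272
(2,1): Delta=0.6431 Bond=-80.0484
(2,2): Delta=1.0000 Bond=-146.4272
V0=51.7020

Under the risk-neutral measure, an up-move has probability p* = (R−d)/(u−d) = 0.6897 and values discount at R = 1.03.
Terminal values V(3,·): V(3,0)=45.6112, V(3,1)=8.8515, V(3,2)=40.7520, V(3,3)=107.6868
Node (2,0) S=126.7576: V=(p*·8.8515+(1−p*)·45.6112)/1.03=19.6696; Δ=(8.8515−45.6112)/(141.9685−105.2088)=-1.0000; B=V−Δ·S=146.4272
Node (2,1) S=171.0464: V=(p*·40.7520+(1−p*)·8.8515)/1.03=29.9532; Δ=(40.7520−8.8515)/(191.5720−141.9685)=0.6431; B=V−Δ·S=-80.0484
Node (2,2) S=230.8096: V=(p*·107.6868+(1−p*)·40.7520)/1.03=84.3824; Δ=(107.6868−40.7520)/(258.5068−191.5720)=1.0000; B=V−Δ·S=-146.4272
Node (1,0) S=152.7200: V=(p*·29.9532+(1−p*)·19.6696)/1.03=25.9823; Δ=(29.9532−19.6696)/(171.0464−126.7576)=0.2322; B=V−Δ·S=-9.4785
Node (1,1) S=206.0800: V=(p*·84.3824+(1−p*)·29.9532)/1.03=65.5249; Δ=(84.3824−29.9532)/(230.8096−171.0464)=0.9107; B=V−Δ·S=-122.1620
Node (0,0) S=184.0000: V=(p*·65.5249+(1−p*)·25.9823)/1.03=51.7020; Δ=(65.5249−25.9823)/(206.0800−152.7200)=0.7411; B=V−Δ·S=-84.6517
Check: Δ(0,0)·S0 + B(0,0) = 51.7020 = V0.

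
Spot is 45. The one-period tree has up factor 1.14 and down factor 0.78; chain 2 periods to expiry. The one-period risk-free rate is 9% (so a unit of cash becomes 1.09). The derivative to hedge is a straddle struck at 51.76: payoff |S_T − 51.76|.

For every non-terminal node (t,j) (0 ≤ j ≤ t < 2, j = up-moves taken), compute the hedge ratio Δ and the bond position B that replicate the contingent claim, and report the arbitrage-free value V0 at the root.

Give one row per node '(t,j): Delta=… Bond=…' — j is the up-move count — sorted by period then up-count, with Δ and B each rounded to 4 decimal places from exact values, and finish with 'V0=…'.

No-arbitrage ⇒ martingale measure with p* = (R−d)/(u−d) = 0.8611.
Terminal payoffs: V(2,0)=24.3820, V(2,1)=11.7460, V(2,2)=6.7220
(1,0): S=35.1000. Δ = (V_up−V_dn)/(S_up−S_dn) = (11.7460−24.3820)/(40.0140−27.3780) = -1.0000. V = [p*·11.7460 + (1−p*)·24.3820]/1.09 = 12.3862. B = V − Δ·S = 47.4862.
(1,1): S=51.3000. Δ = (V_up−V_dn)/(S_up−S_dn) = (6.7220−11.7460)/(58.4820−40.0140) = -0.2720. V = [p*·6.7220 + (1−p*)·11.7460]/1.09 = 6.8071. B = V − Δ·S = 20.7627.
(0,0): S=45.0000. Δ = (V_up−V_dn)/(S_up−S_dn) = (6.8071−12.3862)/(51.3000−35.1000) = -0.3444. V = [p*·6.8071 + (1−p*)·12.3862]/1.09 = 6.9560. B = V − Δ·S = 22.4535.
The time-0 hedge costs 6.9560, which is the no-arbitrage price.

(0,0): Delta=-0.3444 Bond=22.4535
(1,0): Delta=-1.0000 Bond=47.4862
(1,1): Delta=-0.2720 Bond=20.7627
V0=6.9560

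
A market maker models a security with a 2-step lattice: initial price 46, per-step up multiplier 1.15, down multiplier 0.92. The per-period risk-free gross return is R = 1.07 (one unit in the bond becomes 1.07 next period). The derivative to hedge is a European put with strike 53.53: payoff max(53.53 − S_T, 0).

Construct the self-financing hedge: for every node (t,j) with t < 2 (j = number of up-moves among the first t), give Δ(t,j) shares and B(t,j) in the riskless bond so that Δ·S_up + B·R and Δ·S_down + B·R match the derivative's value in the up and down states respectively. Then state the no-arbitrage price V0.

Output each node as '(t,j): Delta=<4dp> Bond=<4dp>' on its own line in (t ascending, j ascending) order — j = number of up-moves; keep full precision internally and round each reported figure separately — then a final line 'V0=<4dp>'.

(0,0): Delta=-0.5792 Bond=30.1105
(1,0): Delta=-1.0000 Bond=50.0280
(1,1): Delta=-0.3996 Bond=22.7196
V0=3.4690

Since d<R<u, set p* = (R−d)/(u−d) = 0.6522; price each node as the discounted p*-expectation of its children.
Terminal values V(2,·): V(2,0)=14.5956, V(2,1)=4.8620, V(2,2)=0.0000
  t=1,j=0: stock 42.3200 → up 48.6680 (V=4.8620), down 38.9344 (V=14.5956). Price 7.7080; hedge Δ=-1.0000, bond B=50.0280.
  t=1,j=1: stock 52.9000 → up 60.8350 (V=0.0000), down 48.6680 (V=4.8620). Price 1.5805; hedge Δ=-0.3996, bond B=22.7196.
  t=0,j=0: stock 46.0000 → up 52.9000 (V=1.5805), down 42.3200 (V=7.7080). Price 3.4690; hedge Δ=-0.5792, bond B=30.1105.
Check: Δ(0,0)·S0 + B(0,0) = 3.4690 = V0.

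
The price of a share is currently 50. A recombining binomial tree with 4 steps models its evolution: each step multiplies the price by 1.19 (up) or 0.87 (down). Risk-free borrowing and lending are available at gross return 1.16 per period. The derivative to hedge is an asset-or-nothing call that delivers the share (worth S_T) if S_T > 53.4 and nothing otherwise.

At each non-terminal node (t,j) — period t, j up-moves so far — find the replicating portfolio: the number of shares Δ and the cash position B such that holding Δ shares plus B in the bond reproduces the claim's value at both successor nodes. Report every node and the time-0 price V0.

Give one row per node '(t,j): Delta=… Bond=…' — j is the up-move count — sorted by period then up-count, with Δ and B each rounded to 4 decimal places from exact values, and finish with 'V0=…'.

No-arbitrage ⇒ martingale measure with p* = (R−d)/(u−d) = 0.9062.
Terminal payoffs: V(4,0)=0.0000, V(4,1)=0.0000, V(4,2)=53.5923, V(4,3)=73.3044, V(4,4)=100.2670
  t=3,j=0: stock 32.9251 → up 39.1809 (V=0.0000), down 28.6449 (V=0.0000). Price 0.0000; hedge Δ=0.0000, bond B=0.0000.
  t=3,j=1: stock 45.0356 → up 53.5923 (V=53.5923), down 39.1809 (V=0.0000). Price 41.8690; hedge Δ=3.7188, bond B=-125.6070.
  t=3,j=2: stock 61.6003 → up 73.3044 (V=73.3044), down 53.5923 (V=53.5923). Price 61.6003; hedge Δ=1.0000, bond B=0.0000.
  t=3,j=3: stock 84.2579 → up 100.2670 (V=100.2670), down 73.3044 (V=73.3044). Price 84.2580; hedge Δ=1.0000, bond B=0.0000.
  t=2,j=0: stock 37.8450 → up 45.0355 (V=41.8690), down 32.9252 (V=0.0000). Price 32.7101; hedge Δ=3.4573, bond B=-98.1304.
  t=2,j=1: stock 51.7650 → up 61.6003 (V=61.6003), down 45.0356 (V=41.8690). Price 51.5091; hedge Δ=1.1912, bond B=-10.1514.
  t=2,j=2: stock 70.8050 → up 84.2579 (V=84.2580), down 61.6003 (V=61.6003). Price 70.8050; hedge Δ=1.0000, bond B=0.0000.
  t=1,j=0: stock 43.5000 → up 51.7650 (V=51.5091), down 37.8450 (V=32.7101). Price 42.8851; hedge Δ=1.3505, bond B=-15.8616.
  t=1,j=1: stock 59.5000 → up 70.8050 (V=70.8050), down 51.7650 (V=51.5091). Price 59.4793; hedge Δ=1.0134, bond B=-0.8204.
  t=0,j=0: stock 50.0000 → up 59.5000 (V=59.4793), down 43.5000 (V=42.8851). Price 49.9341; hedge Δ=1.0371, bond B=-1.9229.
Self-financing check: at every node Δ·S+B equals the discounted successor values.

(0,0): Delta=1.0371 Bond=-1.9229
(1,0): Delta=1.3505 Bond=-15.8616
(1,1): Delta=1.0134 Bond=-0.8204
(2,0): Delta=3.4573 Bond=-98.1304
(2,1): Delta=1.1912 Bond=-10.1514
(2,2): Delta=1.0000 Bond=0.0000
(3,0): Delta=0.0000 Bond=0.0000
(3,1): Delta=3.7188 Bond=-125.6070
(3,2): Delta=1.0000 Bond=0.0000
(3,3): Delta=1.0000 Bond=0.0000
V0=49.9341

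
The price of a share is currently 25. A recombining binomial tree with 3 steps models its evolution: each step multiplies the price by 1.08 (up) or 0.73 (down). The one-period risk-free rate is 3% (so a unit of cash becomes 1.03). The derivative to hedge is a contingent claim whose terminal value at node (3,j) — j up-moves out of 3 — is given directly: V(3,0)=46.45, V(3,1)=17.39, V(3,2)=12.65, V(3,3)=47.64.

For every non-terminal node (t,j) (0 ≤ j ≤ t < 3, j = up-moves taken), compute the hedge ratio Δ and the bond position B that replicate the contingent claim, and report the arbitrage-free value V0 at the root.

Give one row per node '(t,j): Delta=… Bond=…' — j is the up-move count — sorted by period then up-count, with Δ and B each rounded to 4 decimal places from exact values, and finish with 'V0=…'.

Under the risk-neutral measure, an up-move has probability p* = (R−d)/(u−d) = 0.8571 and values discount at R = 1.03.
Terminal values V(3,·): V(3,0)=46.4500, V(3,1)=17.3900, V(3,2)=12.6500, V(3,3)=47.6400
(2,0): S=13.3225. Δ = (V_up−V_dn)/(S_up−S_dn) = (17.3900−46.4500)/(14.3883−9.7254) = -6.2322. V = [p*·17.3900 + (1−p*)·46.4500]/1.03 = 20.9140. B = V − Δ·S = 103.9426.
(2,1): S=19.7100. Δ = (V_up−V_dn)/(S_up−S_dn) = (12.6500−17.3900)/(21.2868−14.3883) = -0.6871. V = [p*·12.6500 + (1−p*)·17.3900]/1.03 = 12.9390. B = V − Δ·S = 26.4818.
(2,2): S=29.1600. Δ = (V_up−V_dn)/(S_up−S_dn) = (47.6400−12.6500)/(31.4928−21.2868) = 3.4284. V = [p*·47.6400 + (1−p*)·12.6500]/1.03 = 41.3994. B = V − Δ·S = -58.5720.
(1,0): S=18.2500. Δ = (V_up−V_dn)/(S_up−S_dn) = (12.9390−20.9140)/(19.7100−13.3225) = -1.2485. V = [p*·12.9390 + (1−p*)·20.9140]/1.03 = 13.6682. B = V − Δ·S = 36.4540.
(1,1): S=27.0000. Δ = (V_up−V_dn)/(S_up−S_dn) = (41.3994−12.9390)/(29.1600−19.7100) = 3.0117. V = [p*·41.3994 + (1−p*)·12.9390]/1.03 = 36.2463. B = V − Δ·S = -45.0694.
(0,0): S=25.0000. Δ = (V_up−V_dn)/(S_up−S_dn) = (36.2463−13.6682)/(27.0000−18.2500) = 2.5803. V = [p*·36.2463 + (1−p*)·13.6682]/1.03 = 32.0591. B = V − Δ·S = -32.4497.
Self-financing check: at every node Δ·S+B equals the discounted successor values.

(0,0): Delta=2.5803 Bond=-32.4497
(1,0): Delta=-1.2485 Bond=36.4540
(1,1): Delta=3.0117 Bond=-45.0694
(2,0): Delta=-6.2322 Bond=103.9426
(2,1): Delta=-0.6871 Bond=26.4818
(2,2): Delta=3.4284 Bond=-58.5720
V0=32.0591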